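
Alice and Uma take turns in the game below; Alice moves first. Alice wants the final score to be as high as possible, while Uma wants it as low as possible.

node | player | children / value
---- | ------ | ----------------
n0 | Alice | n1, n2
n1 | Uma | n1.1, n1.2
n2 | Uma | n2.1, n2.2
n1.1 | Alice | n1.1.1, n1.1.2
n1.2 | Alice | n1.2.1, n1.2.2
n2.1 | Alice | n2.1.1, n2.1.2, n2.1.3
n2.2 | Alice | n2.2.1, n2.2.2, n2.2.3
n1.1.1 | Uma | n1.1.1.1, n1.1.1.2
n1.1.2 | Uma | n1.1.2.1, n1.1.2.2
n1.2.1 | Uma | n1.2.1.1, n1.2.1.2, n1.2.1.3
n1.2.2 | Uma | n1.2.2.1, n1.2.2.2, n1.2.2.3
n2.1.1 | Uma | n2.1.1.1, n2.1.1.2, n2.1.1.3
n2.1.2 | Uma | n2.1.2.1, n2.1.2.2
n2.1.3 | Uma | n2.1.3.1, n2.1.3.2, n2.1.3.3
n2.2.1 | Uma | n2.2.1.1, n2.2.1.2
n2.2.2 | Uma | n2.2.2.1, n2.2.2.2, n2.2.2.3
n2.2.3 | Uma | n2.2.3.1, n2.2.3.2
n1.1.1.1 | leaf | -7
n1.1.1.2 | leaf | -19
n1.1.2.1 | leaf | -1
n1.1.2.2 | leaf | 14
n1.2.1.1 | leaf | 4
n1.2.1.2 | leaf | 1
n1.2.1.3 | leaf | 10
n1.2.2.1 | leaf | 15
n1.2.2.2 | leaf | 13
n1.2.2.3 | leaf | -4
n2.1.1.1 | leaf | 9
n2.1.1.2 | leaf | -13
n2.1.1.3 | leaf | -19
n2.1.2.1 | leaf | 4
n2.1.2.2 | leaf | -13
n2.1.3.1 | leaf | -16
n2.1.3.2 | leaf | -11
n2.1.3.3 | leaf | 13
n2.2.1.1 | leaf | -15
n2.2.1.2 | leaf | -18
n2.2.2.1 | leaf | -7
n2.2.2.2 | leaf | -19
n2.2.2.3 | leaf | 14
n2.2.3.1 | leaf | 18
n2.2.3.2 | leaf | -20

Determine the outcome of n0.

n1.1.1 (Uma): min(-7, -19) = -19
n1.1.2 (Uma): min(-1, 14) = -1
n1.1 (Alice): max(-19, -1) = -1
n1.2.1 (Uma): min(4, 1, 10) = 1
n1.2.2 (Uma): min(15, 13, -4) = -4
n1.2 (Alice): max(1, -4) = 1
n1 (Uma): min(-1, 1) = -1
n2.1.1 (Uma): min(9, -13, -19) = -19
n2.1.2 (Uma): min(4, -13) = -13
n2.1.3 (Uma): min(-16, -11, 13) = -16
n2.1 (Alice): max(-19, -13, -16) = -13
n2.2.1 (Uma): min(-15, -18) = -18
n2.2.2 (Uma): min(-7, -19, 14) = -19
n2.2.3 (Uma): min(18, -20) = -20
n2.2 (Alice): max(-18, -19, -20) = -18
n2 (Uma): min(-13, -18) = -18
n0 (Alice): max(-1, -18) = -1

-1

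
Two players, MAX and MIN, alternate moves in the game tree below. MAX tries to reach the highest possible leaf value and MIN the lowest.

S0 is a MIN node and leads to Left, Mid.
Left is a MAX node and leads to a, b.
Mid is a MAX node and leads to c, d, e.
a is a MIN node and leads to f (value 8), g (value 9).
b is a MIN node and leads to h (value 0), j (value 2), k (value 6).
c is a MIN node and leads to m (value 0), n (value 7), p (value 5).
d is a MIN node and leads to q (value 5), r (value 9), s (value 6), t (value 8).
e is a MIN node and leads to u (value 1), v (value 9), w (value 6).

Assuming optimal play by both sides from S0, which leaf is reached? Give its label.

a (MIN): min(8, 9) = 8
b (MIN): min(0, 2, 6) = 0
Left (MAX): max(8, 0) = 8
c (MIN): min(0, 7, 5) = 0
d (MIN): min(5, 9, 6, 8) = 5
e (MIN): min(1, 9, 6) = 1
Mid (MAX): max(0, 5, 1) = 5
S0 (MIN): min(8, 5) = 5
At S0, MIN picks Mid (lowest: 5).
At Mid, MAX picks d (highest: 5).
At d, MIN picks q (lowest: 5).
Terminal value 5.

q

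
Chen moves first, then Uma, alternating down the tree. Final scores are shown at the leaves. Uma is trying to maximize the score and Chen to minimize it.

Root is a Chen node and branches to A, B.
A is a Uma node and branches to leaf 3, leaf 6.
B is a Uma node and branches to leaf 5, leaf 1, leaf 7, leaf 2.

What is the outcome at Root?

A (Uma): max(3, 6) = 6
B (Uma): max(5, 1, 7, 2) = 7
Root (Chen): min(6, 7) = 6

6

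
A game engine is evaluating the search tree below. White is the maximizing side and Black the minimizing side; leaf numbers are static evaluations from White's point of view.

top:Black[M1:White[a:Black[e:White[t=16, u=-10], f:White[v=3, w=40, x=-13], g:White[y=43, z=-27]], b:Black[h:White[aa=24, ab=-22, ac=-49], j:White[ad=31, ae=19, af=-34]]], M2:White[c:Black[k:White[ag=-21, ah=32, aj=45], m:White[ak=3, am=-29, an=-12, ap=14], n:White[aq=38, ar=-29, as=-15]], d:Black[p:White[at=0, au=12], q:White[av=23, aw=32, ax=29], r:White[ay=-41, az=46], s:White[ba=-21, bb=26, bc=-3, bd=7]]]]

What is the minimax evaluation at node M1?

e (White): max(16, -10) = 16
f (White): max(3, 40, -13) = 40
g (White): max(43, -27) = 43
a (Black): min(16, 40, 43) = 16
h (White): max(24, -22, -49) = 24
j (White): max(31, 19, -34) = 31
b (Black): min(24, 31) = 24
M1 (White): max(16, 24) = 24

24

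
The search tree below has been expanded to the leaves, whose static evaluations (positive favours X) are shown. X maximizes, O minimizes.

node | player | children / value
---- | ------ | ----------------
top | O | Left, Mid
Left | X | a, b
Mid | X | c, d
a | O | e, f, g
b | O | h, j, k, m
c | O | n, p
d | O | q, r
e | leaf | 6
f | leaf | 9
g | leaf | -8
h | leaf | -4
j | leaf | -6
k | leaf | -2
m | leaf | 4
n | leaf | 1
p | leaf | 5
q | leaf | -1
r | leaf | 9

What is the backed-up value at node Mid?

c (O): min(1, 5) = 1
d (O): min(-1, 9) = -1
Mid (X): max(1, -1) = 1

1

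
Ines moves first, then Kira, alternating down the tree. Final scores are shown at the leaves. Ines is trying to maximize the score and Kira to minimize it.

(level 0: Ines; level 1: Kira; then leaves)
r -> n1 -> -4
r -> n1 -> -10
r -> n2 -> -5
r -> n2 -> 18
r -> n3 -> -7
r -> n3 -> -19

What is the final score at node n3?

-19

n3 (Kira): min(-7, -19) = -19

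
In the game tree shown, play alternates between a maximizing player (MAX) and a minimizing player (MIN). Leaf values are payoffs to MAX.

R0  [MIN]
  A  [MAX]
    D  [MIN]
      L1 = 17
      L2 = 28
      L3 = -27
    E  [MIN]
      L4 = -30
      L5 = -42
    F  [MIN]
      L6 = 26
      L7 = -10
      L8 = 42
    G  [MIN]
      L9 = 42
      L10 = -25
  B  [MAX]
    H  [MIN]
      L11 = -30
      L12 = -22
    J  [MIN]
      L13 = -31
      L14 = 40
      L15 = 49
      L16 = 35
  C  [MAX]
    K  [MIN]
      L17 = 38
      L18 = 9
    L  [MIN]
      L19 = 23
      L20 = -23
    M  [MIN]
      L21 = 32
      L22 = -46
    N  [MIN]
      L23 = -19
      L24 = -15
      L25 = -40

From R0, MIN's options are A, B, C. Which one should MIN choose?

B

D (MIN): min(17, 28, -27) = -27
E (MIN): min(-30, -42) = -42
F (MIN): min(26, -10, 42) = -10
G (MIN): min(42, -25) = -25
A (MAX): max(-27, -42, -10, -25) = -10
H (MIN): min(-30, -22) = -30
J (MIN): min(-31, 40, 49, 35) = -31
B (MAX): max(-30, -31) = -30
K (MIN): min(38, 9) = 9
L (MIN): min(23, -23) = -23
M (MIN): min(32, -46) = -46
N (MIN): min(-19, -15, -40) = -40
C (MAX): max(9, -23, -46, -40) = 9
R0 (MIN): min(-10, -30, 9) = -30
MIN at R0 wants the lowest of {A=-10, B=-30, C=9}, so chooses B.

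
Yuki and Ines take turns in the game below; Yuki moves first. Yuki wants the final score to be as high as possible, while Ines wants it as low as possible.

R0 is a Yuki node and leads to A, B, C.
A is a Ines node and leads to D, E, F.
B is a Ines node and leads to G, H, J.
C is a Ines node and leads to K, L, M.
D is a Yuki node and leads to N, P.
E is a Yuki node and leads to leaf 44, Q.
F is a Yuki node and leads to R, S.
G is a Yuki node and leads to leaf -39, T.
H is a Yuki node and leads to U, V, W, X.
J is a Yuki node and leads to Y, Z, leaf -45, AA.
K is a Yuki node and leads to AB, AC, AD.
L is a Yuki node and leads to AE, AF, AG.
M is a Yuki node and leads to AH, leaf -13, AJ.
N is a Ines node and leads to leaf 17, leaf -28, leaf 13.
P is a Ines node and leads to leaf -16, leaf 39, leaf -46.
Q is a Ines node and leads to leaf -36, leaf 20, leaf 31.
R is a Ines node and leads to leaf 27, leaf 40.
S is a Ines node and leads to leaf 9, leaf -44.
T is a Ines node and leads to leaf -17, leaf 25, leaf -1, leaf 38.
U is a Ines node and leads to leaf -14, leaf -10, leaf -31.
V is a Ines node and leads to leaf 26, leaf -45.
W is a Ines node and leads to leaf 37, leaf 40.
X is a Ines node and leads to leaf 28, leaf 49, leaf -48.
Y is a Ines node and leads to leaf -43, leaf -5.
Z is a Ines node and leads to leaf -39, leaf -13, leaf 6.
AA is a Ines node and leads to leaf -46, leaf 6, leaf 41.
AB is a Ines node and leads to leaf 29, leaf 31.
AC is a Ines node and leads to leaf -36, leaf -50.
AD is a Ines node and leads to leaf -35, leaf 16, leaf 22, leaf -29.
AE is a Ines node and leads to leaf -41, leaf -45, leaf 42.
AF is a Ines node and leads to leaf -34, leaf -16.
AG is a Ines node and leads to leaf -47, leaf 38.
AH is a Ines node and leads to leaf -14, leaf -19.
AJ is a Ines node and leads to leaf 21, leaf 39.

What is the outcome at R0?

N (Ines): min(17, -28, 13) = -28
P (Ines): min(-16, 39, -46) = -46
D (Yuki): max(-28, -46) = -28
Q (Ines): min(-36, 20, 31) = -36
E (Yuki): max(44, -36) = 44
R (Ines): min(27, 40) = 27
S (Ines): min(9, -44) = -44
F (Yuki): max(27, -44) = 27
A (Ines): min(-28, 44, 27) = -28
T (Ines): min(-17, 25, -1, 38) = -17
G (Yuki): max(-39, -17) = -17
U (Ines): min(-14, -10, -31) = -31
V (Ines): min(26, -45) = -45
W (Ines): min(37, 40) = 37
X (Ines): min(28, 49, -48) = -48
H (Yuki): max(-31, -45, 37, -48) = 37
Y (Ines): min(-43, -5) = -43
Z (Ines): min(-39, -13, 6) = -39
AA (Ines): min(-46, 6, 41) = -46
J (Yuki): max(-43, -39, -45, -46) = -39
B (Ines): min(-17, 37, -39) = -39
AB (Ines): min(29, 31) = 29
AC (Ines): min(-36, -50) = -50
AD (Ines): min(-35, 16, 22, -29) = -35
K (Yuki): max(29, -50, -35) = 29
AE (Ines): min(-41, -45, 42) = -45
AF (Ines): min(-34, -16) = -34
AG (Ines): min(-47, 38) = -47
L (Yuki): max(-45, -34, -47) = -34
AH (Ines): min(-14, -19) = -19
AJ (Ines): min(21, 39) = 21
M (Yuki): max(-19, -13, 21) = 21
C (Ines): min(29, -34, 21) = -34
R0 (Yuki): max(-28, -39, -34) = -28

-28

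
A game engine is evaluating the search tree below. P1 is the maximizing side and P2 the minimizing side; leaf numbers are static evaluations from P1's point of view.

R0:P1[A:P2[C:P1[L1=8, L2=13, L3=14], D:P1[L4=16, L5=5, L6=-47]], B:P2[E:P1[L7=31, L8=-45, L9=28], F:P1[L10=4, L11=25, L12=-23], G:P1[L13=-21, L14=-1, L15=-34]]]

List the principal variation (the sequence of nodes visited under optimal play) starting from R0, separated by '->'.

C (P1): max(8, 13, 14) = 14
D (P1): max(16, 5, -47) = 16
A (P2): min(14, 16) = 14
E (P1): max(31, -45, 28) = 31
F (P1): max(4, 25, -23) = 25
G (P1): max(-21, -1, -34) = -1
B (P2): min(31, 25, -1) = -1
R0 (P1): max(14, -1) = 14
At R0, P1 picks A (highest: 14).
At A, P2 picks C (lowest: 14).
At C, P1 picks L3 (highest: 14).
Terminal value 14.

R0 -> A -> C -> L3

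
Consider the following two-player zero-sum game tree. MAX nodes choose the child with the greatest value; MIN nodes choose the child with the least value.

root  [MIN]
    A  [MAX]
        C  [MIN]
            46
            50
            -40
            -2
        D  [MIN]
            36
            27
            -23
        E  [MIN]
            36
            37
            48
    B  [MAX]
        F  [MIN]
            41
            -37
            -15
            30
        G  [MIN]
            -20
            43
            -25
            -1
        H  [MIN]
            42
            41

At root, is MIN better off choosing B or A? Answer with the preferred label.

F (MIN): min(41, -37, -15, 30) = -37
G (MIN): min(-20, 43, -25, -1) = -25
H (MIN): min(42, 41) = 41
B (MAX): max(-37, -25, 41) = 41
C (MIN): min(46, 50, -40, -2) = -40
D (MIN): min(36, 27, -23) = -23
E (MIN): min(36, 37, 48) = 36
A (MAX): max(-40, -23, 36) = 36
MIN prefers the lower value; B=41, A=36. A is better since 36 < 41.

A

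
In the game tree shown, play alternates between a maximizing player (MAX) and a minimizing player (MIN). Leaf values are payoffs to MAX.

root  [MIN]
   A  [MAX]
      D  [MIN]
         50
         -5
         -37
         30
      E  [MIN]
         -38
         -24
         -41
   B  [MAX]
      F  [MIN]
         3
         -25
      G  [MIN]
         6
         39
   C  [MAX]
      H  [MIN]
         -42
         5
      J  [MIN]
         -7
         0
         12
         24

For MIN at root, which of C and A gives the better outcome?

A

H (MIN): min(-42, 5) = -42
J (MIN): min(-7, 0, 12, 24) = -7
C (MAX): max(-42, -7) = -7
D (MIN): min(50, -5, -37, 30) = -37
E (MIN): min(-38, -24, -41) = -41
A (MAX): max(-37, -41) = -37
MIN prefers the lower value; C=-7, A=-37. A is better since -37 < -7.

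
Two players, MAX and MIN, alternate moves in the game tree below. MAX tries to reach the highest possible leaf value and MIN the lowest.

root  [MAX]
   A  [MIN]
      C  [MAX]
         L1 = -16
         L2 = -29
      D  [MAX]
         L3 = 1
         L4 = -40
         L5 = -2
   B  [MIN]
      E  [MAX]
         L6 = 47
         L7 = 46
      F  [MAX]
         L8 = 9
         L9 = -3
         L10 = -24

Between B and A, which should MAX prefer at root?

E (MAX): max(47, 46) = 47
F (MAX): max(9, -3, -24) = 9
B (MIN): min(47, 9) = 9
C (MAX): max(-16, -29) = -16
D (MAX): max(1, -40, -2) = 1
A (MIN): min(-16, 1) = -16
MAX prefers the higher value; B=9, A=-16. B is better since 9 > -16.

B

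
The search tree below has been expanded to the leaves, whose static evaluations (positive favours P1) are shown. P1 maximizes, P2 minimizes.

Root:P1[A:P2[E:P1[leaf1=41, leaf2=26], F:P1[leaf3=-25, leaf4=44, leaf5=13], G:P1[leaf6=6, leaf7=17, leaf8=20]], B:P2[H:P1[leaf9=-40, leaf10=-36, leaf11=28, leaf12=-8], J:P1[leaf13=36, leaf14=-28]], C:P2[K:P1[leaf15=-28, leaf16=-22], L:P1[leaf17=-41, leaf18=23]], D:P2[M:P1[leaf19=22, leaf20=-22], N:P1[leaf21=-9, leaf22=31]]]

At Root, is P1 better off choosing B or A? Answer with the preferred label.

B

H (P1): max(-40, -36, 28, -8) = 28
J (P1): max(36, -28) = 36
B (P2): min(28, 36) = 28
E (P1): max(41, 26) = 41
F (P1): max(-25, 44, 13) = 44
G (P1): max(6, 17, 20) = 20
A (P2): min(41, 44, 20) = 20
P1 prefers the higher value; B=28, A=20. B is better since 28 > 20.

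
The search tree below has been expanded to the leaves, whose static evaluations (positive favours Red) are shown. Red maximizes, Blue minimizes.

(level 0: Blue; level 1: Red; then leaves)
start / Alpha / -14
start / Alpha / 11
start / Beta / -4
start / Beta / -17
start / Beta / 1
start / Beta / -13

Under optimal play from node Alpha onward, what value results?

11

Alpha (Red): max(-14, 11) = 11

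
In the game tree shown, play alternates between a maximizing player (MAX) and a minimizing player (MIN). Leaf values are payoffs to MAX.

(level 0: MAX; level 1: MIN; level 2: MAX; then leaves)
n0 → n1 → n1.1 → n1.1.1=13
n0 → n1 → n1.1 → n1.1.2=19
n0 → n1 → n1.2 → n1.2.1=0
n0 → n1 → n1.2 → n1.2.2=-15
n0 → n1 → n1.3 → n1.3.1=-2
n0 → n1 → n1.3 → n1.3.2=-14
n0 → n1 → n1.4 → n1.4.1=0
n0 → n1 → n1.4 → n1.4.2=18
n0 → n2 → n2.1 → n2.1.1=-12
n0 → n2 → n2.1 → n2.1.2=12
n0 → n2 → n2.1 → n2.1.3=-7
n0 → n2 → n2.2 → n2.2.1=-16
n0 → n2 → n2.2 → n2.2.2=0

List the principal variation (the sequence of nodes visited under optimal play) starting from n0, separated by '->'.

n0 -> n2 -> n2.2 -> n2.2.2

n1.1 (MAX): max(13, 19) = 19
n1.2 (MAX): max(0, -15) = 0
n1.3 (MAX): max(-2, -14) = -2
n1.4 (MAX): max(0, 18) = 18
n1 (MIN): min(19, 0, -2, 18) = -2
n2.1 (MAX): max(-12, 12, -7) = 12
n2.2 (MAX): max(-16, 0) = 0
n2 (MIN): min(12, 0) = 0
n0 (MAX): max(-2, 0) = 0
At n0, MAX picks n2 (highest: 0).
At n2, MIN picks n2.2 (lowest: 0).
At n2.2, MAX picks n2.2.2 (highest: 0).
Terminal value 0.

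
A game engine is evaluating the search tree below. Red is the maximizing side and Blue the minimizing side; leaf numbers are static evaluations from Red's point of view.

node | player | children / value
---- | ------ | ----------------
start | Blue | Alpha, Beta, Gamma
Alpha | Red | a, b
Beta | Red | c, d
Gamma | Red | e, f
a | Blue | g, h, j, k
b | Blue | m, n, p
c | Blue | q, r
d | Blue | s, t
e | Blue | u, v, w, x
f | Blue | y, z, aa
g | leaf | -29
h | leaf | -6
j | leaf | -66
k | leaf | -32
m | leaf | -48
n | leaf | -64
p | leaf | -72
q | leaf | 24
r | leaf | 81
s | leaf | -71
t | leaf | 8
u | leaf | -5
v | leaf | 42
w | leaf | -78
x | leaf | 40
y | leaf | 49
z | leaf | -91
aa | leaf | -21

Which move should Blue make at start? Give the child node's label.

a (Blue): min(-29, -6, -66, -32) = -66
b (Blue): min(-48, -64, -72) = -72
Alpha (Red): max(-66, -72) = -66
c (Blue): min(24, 81) = 24
d (Blue): min(-71, 8) = -71
Beta (Red): max(24, -71) = 24
e (Blue): min(-5, 42, -78, 40) = -78
f (Blue): min(49, -91, -21) = -91
Gamma (Red): max(-78, -91) = -78
start (Blue): min(-66, 24, -78) = -78
Blue at start wants the lowest of {Alpha=-66, Beta=24, Gamma=-78}, so chooses Gamma.

Gamma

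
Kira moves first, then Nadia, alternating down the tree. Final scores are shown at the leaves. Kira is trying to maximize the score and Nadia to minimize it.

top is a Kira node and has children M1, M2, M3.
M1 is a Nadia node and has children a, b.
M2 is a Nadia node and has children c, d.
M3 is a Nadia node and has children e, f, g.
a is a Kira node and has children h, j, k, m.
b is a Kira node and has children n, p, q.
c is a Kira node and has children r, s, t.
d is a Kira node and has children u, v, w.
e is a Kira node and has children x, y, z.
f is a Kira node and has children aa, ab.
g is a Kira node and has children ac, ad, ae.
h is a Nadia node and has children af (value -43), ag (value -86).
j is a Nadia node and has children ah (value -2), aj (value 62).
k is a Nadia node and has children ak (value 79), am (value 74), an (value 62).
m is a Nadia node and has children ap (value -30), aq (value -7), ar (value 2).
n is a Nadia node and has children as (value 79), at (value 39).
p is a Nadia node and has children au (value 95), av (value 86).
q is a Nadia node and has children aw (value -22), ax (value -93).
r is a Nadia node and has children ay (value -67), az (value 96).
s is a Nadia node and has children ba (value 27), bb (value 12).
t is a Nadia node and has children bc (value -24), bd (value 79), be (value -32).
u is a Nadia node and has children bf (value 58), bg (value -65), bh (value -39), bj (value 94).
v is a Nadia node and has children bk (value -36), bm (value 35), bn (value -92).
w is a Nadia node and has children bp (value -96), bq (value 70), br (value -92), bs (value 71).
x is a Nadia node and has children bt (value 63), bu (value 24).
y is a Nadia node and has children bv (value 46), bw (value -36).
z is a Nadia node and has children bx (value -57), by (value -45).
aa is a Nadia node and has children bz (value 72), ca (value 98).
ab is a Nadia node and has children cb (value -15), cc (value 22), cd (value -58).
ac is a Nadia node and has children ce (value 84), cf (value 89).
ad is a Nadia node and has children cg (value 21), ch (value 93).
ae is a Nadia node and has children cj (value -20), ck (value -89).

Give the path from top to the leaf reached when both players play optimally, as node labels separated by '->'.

h (Nadia): min(-43, -86) = -86
j (Nadia): min(-2, 62) = -2
k (Nadia): min(79, 74, 62) = 62
m (Nadia): min(-30, -7, 2) = -30
a (Kira): max(-86, -2, 62, -30) = 62
n (Nadia): min(79, 39) = 39
p (Nadia): min(95, 86) = 86
q (Nadia): min(-22, -93) = -93
b (Kira): max(39, 86, -93) = 86
M1 (Nadia): min(62, 86) = 62
r (Nadia): min(-67, 96) = -67
s (Nadia): min(27, 12) = 12
t (Nadia): min(-24, 79, -32) = -32
c (Kira): max(-67, 12, -32) = 12
u (Nadia): min(58, -65, -39, 94) = -65
v (Nadia): min(-36, 35, -92) = -92
w (Nadia): min(-96, 70, -92, 71) = -96
d (Kira): max(-65, -92, -96) = -65
M2 (Nadia): min(12, -65) = -65
x (Nadia): min(63, 24) = 24
y (Nadia): min(46, -36) = -36
z (Nadia): min(-57, -45) = -57
e (Kira): max(24, -36, -57) = 24
aa (Nadia): min(72, 98) = 72
ab (Nadia): min(-15, 22, -58) = -58
f (Kira): max(72, -58) = 72
ac (Nadia): min(84, 89) = 84
ad (Nadia): min(21, 93) = 21
ae (Nadia): min(-20, -89) = -89
g (Kira): max(84, 21, -89) = 84
M3 (Nadia): min(24, 72, 84) = 24
top (Kira): max(62, -65, 24) = 62
At top, Kira picks M1 (highest: 62).
At M1, Nadia picks a (lowest: 62).
At a, Kira picks k (highest: 62).
At k, Nadia picks an (lowest: 62).
Terminal value 62.

top -> M1 -> a -> k -> an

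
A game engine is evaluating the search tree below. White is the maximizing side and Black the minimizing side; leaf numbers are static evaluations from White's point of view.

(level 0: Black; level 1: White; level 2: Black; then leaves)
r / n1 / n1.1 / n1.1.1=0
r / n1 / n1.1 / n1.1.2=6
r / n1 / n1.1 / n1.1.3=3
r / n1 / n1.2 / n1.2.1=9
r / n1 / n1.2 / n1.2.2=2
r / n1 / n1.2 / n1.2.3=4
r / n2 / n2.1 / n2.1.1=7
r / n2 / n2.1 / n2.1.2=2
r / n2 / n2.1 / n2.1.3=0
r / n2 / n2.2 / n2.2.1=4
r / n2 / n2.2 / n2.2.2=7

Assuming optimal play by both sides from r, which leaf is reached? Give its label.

n1.1 (Black): min(0, 6, 3) = 0
n1.2 (Black): min(9, 2, 4) = 2
n1 (White): max(0, 2) = 2
n2.1 (Black): min(7, 2, 0) = 0
n2.2 (Black): min(4, 7) = 4
n2 (White): max(0, 4) = 4
r (Black): min(2, 4) = 2
At r, Black picks n1 (lowest: 2).
At n1, White picks n1.2 (highest: 2).
At n1.2, Black picks n1.2.2 (lowest: 2).
Terminal value 2.

n1.2.2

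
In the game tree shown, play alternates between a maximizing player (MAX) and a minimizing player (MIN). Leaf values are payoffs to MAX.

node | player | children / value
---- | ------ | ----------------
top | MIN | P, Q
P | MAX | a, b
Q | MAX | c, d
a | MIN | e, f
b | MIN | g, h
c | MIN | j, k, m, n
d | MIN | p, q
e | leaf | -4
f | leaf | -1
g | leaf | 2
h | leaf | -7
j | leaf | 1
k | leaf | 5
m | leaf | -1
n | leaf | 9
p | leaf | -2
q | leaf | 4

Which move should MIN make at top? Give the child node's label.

a (MIN): min(-4, -1) = -4
b (MIN): min(2, -7) = -7
P (MAX): max(-4, -7) = -4
c (MIN): min(1, 5, -1, 9) = -1
d (MIN): min(-2, 4) = -2
Q (MAX): max(-1, -2) = -1
top (MIN): min(-4, -1) = -4
MIN at top wants the lowest of {P=-4, Q=-1}, so chooses P.

P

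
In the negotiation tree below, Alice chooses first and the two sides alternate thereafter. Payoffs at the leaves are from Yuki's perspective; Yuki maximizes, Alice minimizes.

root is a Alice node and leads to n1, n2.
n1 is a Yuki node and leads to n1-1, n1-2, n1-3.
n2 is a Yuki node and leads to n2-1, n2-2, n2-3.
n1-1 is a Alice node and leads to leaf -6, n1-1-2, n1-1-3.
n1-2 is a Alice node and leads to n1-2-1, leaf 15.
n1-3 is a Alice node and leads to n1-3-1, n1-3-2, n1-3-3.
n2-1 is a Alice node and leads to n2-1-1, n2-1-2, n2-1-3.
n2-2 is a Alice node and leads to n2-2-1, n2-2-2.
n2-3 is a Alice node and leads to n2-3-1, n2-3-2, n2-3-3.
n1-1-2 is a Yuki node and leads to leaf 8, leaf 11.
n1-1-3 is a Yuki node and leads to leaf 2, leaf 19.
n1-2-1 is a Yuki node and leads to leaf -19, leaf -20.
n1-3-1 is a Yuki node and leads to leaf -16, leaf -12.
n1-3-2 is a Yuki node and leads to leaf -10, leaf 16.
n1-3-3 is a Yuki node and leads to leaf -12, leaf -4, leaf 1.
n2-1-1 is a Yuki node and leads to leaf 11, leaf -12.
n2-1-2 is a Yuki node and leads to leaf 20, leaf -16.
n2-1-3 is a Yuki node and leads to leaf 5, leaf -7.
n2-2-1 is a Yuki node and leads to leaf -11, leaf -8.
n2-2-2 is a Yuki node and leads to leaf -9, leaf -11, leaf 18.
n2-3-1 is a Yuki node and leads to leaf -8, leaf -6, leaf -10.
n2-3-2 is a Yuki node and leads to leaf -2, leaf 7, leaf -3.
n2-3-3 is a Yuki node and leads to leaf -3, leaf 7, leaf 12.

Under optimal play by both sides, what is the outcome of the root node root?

-6

n1-1-2 (Yuki): max(8, 11) = 11
n1-1-3 (Yuki): max(2, 19) = 19
n1-1 (Alice): min(-6, 11, 19) = -6
n1-2-1 (Yuki): max(-19, -20) = -19
n1-2 (Alice): min(-19, 15) = -19
n1-3-1 (Yuki): max(-16, -12) = -12
n1-3-2 (Yuki): max(-10, 16) = 16
n1-3-3 (Yuki): max(-12, -4, 1) = 1
n1-3 (Alice): min(-12, 16, 1) = -12
n1 (Yuki): max(-6, -19, -12) = -6
n2-1-1 (Yuki): max(11, -12) = 11
n2-1-2 (Yuki): max(20, -16) = 20
n2-1-3 (Yuki): max(5, -7) = 5
n2-1 (Alice): min(11, 20, 5) = 5
n2-2-1 (Yuki): max(-11, -8) = -8
n2-2-2 (Yuki): max(-9, -11, 18) = 18
n2-2 (Alice): min(-8, 18) = -8
n2-3-1 (Yuki): max(-8, -6, -10) = -6
n2-3-2 (Yuki): max(-2, 7, -3) = 7
n2-3-3 (Yuki): max(-3, 7, 12) = 12
n2-3 (Alice): min(-6, 7, 12) = -6
n2 (Yuki): max(5, -8, -6) = 5
root (Alice): min(-6, 5) = -6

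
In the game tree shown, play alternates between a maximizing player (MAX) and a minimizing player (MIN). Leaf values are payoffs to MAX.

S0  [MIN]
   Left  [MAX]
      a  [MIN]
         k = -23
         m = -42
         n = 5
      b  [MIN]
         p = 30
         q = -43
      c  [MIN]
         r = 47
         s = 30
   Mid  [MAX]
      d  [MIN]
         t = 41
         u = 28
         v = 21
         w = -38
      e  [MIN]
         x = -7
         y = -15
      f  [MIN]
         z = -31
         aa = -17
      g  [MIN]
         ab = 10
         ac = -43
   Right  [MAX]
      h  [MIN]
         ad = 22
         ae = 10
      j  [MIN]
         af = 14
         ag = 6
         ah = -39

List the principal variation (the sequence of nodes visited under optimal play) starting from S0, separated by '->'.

S0 -> Mid -> e -> y

a (MIN): min(-23, -42, 5) = -42
b (MIN): min(30, -43) = -43
c (MIN): min(47, 30) = 30
Left (MAX): max(-42, -43, 30) = 30
d (MIN): min(41, 28, 21, -38) = -38
e (MIN): min(-7, -15) = -15
f (MIN): min(-31, -17) = -31
g (MIN): min(10, -43) = -43
Mid (MAX): max(-38, -15, -31, -43) = -15
h (MIN): min(22, 10) = 10
j (MIN): min(14, 6, -39) = -39
Right (MAX): max(10, -39) = 10
S0 (MIN): min(30, -15, 10) = -15
At S0, MIN picks Mid (lowest: -15).
At Mid, MAX picks e (highest: -15).
At e, MIN picks y (lowest: -15).
Terminal value -15.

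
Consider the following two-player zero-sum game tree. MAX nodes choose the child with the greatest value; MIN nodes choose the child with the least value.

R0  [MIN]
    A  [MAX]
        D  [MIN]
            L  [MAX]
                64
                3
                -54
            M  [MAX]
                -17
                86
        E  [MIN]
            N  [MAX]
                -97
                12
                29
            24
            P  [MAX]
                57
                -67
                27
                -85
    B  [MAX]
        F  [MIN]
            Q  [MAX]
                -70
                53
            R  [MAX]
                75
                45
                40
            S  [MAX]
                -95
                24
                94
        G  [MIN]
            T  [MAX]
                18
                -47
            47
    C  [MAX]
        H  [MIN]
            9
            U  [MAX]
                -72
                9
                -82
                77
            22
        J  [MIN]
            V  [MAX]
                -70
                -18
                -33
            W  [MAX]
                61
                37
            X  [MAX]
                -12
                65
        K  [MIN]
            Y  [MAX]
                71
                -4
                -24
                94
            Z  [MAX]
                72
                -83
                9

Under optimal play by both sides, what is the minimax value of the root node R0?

L (MAX): max(64, 3, -54) = 64
M (MAX): max(-17, 86) = 86
D (MIN): min(64, 86) = 64
N (MAX): max(-97, 12, 29) = 29
P (MAX): max(57, -67, 27, -85) = 57
E (MIN): min(29, 24, 57) = 24
A (MAX): max(64, 24) = 64
Q (MAX): max(-70, 53) = 53
R (MAX): max(75, 45, 40) = 75
S (MAX): max(-95, 24, 94) = 94
F (MIN): min(53, 75, 94) = 53
T (MAX): max(18, -47) = 18
G (MIN): min(18, 47) = 18
B (MAX): max(53, 18) = 53
U (MAX): max(-72, 9, -82, 77) = 77
H (MIN): min(9, 77, 22) = 9
V (MAX): max(-70, -18, -33) = -18
W (MAX): max(61, 37) = 61
X (MAX): max(-12, 65) = 65
J (MIN): min(-18, 61, 65) = -18
Y (MAX): max(71, -4, -24, 94) = 94
Z (MAX): max(72, -83, 9) = 72
K (MIN): min(94, 72) = 72
C (MAX): max(9, -18, 72) = 72
R0 (MIN): min(64, 53, 72) = 53

53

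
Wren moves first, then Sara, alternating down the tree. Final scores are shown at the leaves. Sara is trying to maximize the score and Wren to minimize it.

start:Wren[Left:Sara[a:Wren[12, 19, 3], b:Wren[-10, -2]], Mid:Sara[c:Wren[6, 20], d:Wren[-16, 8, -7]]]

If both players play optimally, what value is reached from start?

a (Wren): min(12, 19, 3) = 3
b (Wren): min(-10, -2) = -10
Left (Sara): max(3, -10) = 3
c (Wren): min(6, 20) = 6
d (Wren): min(-16, 8, -7) = -16
Mid (Sara): max(6, -16) = 6
start (Wren): min(3, 6) = 3

3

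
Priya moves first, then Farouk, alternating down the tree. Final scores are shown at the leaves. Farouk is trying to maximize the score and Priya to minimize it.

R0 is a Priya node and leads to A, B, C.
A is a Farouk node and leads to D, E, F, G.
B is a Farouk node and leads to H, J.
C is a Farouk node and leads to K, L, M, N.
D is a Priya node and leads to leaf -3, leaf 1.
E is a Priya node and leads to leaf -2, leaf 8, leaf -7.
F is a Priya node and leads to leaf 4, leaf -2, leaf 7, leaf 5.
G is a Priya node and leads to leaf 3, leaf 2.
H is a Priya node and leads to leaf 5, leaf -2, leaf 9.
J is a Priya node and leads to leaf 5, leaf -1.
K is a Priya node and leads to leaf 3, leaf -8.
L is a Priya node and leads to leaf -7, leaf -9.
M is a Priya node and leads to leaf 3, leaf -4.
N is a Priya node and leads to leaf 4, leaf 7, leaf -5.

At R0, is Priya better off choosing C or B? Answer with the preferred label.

K (Priya): min(3, -8) = -8
L (Priya): min(-7, -9) = -9
M (Priya): min(3, -4) = -4
N (Priya): min(4, 7, -5) = -5
C (Farouk): max(-8, -9, -4, -5) = -4
H (Priya): min(5, -2, 9) = -2
J (Priya): min(5, -1) = -1
B (Farouk): max(-2, -1) = -1
Priya prefers the lower value; C=-4, B=-1. C is better since -4 < -1.

C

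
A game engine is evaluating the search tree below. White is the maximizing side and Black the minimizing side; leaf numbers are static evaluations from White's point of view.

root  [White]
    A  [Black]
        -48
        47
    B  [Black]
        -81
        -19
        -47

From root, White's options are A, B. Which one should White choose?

A

A (Black): min(-48, 47) = -48
B (Black): min(-81, -19, -47) = -81
root (White): max(-48, -81) = -48
White at root wants the highest of {A=-48, B=-81}, so chooses A.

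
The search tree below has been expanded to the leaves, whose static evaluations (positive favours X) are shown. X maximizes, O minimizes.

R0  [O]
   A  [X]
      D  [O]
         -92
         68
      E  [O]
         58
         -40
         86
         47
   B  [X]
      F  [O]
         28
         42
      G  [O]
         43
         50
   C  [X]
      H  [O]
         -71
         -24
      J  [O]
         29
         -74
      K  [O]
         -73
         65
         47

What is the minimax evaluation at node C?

-71

H (O): min(-71, -24) = -71
J (O): min(29, -74) = -74
K (O): min(-73, 65, 47) = -73
C (X): max(-71, -74, -73) = -71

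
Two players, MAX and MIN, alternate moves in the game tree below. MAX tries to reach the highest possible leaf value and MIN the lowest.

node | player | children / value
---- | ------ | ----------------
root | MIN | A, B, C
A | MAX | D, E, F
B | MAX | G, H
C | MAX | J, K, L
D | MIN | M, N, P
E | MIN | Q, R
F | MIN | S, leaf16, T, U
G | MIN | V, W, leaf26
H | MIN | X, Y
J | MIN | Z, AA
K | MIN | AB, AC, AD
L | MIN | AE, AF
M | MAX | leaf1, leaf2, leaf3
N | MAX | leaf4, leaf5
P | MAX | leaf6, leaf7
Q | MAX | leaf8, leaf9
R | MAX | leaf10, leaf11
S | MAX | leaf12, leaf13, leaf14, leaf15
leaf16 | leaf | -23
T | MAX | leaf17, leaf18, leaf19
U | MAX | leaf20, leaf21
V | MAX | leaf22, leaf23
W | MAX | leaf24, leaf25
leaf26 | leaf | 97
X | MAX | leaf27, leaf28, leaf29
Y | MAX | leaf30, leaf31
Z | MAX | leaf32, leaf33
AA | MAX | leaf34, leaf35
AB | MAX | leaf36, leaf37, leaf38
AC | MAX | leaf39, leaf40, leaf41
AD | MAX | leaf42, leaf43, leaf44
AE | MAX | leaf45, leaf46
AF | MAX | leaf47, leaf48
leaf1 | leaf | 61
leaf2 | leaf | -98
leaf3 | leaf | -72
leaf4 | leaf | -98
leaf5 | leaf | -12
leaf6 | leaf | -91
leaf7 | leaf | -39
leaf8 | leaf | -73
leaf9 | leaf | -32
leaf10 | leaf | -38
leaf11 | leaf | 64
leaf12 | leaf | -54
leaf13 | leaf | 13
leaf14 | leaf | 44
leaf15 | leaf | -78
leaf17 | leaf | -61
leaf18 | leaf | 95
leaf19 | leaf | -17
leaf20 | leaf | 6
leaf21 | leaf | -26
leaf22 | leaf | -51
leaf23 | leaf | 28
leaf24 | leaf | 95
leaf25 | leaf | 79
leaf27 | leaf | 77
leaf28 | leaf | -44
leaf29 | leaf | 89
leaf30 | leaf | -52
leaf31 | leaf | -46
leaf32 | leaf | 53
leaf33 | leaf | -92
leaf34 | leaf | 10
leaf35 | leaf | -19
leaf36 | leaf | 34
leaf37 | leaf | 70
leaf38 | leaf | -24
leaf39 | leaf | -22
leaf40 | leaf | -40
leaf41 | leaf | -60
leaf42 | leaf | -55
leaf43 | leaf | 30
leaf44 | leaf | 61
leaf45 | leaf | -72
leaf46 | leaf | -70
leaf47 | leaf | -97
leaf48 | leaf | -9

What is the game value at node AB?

AB (MAX): max(34, 70, -24) = 70

70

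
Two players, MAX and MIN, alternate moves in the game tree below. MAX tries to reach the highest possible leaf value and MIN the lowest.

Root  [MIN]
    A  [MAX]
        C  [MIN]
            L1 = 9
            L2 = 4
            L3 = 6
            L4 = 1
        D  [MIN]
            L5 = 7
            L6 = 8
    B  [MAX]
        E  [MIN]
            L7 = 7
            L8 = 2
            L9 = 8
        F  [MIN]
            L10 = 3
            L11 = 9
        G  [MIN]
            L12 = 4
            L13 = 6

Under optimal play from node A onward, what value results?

C (MIN): min(9, 4, 6, 1) = 1
D (MIN): min(7, 8) = 7
A (MAX): max(1, 7) = 7

7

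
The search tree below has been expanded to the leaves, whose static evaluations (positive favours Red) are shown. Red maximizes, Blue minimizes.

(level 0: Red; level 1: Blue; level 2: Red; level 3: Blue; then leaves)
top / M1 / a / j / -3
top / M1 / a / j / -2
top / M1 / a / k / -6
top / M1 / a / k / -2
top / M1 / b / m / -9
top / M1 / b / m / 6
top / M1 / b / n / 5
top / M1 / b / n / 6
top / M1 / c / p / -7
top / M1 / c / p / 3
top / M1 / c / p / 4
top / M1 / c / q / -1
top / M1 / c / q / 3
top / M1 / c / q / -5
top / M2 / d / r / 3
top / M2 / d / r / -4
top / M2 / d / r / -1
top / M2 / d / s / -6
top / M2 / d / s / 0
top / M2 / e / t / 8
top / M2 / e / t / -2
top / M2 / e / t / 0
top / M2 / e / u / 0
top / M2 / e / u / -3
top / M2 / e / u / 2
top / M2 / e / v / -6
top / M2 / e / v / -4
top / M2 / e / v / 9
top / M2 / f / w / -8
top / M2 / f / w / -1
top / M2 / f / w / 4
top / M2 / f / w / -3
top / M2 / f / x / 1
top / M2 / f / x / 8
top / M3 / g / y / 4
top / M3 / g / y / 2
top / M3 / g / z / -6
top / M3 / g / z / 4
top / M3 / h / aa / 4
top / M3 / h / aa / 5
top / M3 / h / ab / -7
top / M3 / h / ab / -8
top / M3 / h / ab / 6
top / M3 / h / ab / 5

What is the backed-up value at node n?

n (Blue): min(5, 6) = 5

5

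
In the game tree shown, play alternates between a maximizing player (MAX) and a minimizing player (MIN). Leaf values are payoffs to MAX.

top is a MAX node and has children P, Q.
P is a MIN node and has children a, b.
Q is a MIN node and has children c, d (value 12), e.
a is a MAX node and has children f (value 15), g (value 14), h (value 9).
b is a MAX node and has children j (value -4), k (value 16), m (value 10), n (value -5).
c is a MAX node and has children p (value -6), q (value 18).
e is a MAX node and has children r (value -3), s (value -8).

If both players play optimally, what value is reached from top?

a (MAX): max(15, 14, 9) = 15
b (MAX): max(-4, 16, 10, -5) = 16
P (MIN): min(15, 16) = 15
c (MAX): max(-6, 18) = 18
e (MAX): max(-3, -8) = -3
Q (MIN): min(18, 12, -3) = -3
top (MAX): max(15, -3) = 15

15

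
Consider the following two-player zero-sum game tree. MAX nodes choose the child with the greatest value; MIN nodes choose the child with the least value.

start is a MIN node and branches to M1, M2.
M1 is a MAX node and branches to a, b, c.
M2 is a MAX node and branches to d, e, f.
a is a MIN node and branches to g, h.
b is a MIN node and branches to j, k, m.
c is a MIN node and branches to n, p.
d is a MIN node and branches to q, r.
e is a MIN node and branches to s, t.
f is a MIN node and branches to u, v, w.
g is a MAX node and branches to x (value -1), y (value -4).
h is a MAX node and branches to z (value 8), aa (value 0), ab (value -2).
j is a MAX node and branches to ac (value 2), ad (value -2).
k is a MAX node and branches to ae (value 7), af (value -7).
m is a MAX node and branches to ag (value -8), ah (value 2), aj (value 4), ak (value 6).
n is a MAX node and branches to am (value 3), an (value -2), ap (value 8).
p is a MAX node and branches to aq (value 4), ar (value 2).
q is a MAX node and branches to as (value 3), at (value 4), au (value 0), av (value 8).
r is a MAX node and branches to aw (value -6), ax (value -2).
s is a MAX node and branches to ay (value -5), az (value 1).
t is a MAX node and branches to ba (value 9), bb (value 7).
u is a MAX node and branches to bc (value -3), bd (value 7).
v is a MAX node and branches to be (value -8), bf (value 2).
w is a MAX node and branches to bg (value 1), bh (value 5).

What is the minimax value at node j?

j (MAX): max(2, -2) = 2

2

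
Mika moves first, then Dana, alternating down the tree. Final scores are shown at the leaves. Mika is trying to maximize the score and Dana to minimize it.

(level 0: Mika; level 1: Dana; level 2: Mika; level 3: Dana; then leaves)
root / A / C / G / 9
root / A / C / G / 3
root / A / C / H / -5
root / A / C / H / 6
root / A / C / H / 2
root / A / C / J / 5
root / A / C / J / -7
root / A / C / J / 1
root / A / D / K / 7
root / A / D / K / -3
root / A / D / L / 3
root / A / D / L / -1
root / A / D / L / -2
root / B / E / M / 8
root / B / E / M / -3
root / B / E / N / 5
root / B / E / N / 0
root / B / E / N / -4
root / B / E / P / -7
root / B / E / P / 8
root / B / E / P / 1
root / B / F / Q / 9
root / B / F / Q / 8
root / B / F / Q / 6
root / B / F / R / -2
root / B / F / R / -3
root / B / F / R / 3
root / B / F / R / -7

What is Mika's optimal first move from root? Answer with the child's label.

G (Dana): min(9, 3) = 3
H (Dana): min(-5, 6, 2) = -5
J (Dana): min(5, -7, 1) = -7
C (Mika): max(3, -5, -7) = 3
K (Dana): min(7, -3) = -3
L (Dana): min(3, -1, -2) = -2
D (Mika): max(-3, -2) = -2
A (Dana): min(3, -2) = -2
M (Dana): min(8, -3) = -3
N (Dana): min(5, 0, -4) = -4
P (Dana): min(-7, 8, 1) = -7
E (Mika): max(-3, -4, -7) = -3
Q (Dana): min(9, 8, 6) = 6
R (Dana): min(-2, -3, 3, -7) = -7
F (Mika): max(6, -7) = 6
B (Dana): min(-3, 6) = -3
root (Mika): max(-2, -3) = -2
Mika at root wants the highest of {A=-2, B=-3}, so chooses A.

A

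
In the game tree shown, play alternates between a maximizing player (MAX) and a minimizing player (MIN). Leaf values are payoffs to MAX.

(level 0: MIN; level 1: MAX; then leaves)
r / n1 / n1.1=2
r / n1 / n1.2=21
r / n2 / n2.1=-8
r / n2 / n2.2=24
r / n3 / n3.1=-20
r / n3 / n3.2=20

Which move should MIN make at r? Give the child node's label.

n1 (MAX): max(2, 21) = 21
n2 (MAX): max(-8, 24) = 24
n3 (MAX): max(-20, 20) = 20
r (MIN): min(21, 24, 20) = 20
MIN at r wants the lowest of {n1=21, n2=24, n3=20}, so chooses n3.

n3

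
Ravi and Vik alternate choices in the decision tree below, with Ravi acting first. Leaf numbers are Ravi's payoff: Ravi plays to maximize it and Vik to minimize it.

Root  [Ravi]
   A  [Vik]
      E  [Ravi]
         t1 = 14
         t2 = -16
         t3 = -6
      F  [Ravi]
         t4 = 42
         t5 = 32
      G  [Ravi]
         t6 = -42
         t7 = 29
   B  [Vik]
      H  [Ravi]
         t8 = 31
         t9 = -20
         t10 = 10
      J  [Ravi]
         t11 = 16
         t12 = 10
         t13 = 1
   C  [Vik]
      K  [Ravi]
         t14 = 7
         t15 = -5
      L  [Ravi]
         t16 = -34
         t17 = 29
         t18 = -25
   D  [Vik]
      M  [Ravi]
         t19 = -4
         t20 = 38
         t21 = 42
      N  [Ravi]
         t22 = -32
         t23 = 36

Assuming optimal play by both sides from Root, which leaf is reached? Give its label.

E (Ravi): max(14, -16, -6) = 14
F (Ravi): max(42, 32) = 42
G (Ravi): max(-42, 29) = 29
A (Vik): min(14, 42, 29) = 14
H (Ravi): max(31, -20, 10) = 31
J (Ravi): max(16, 10, 1) = 16
B (Vik): min(31, 16) = 16
K (Ravi): max(7, -5) = 7
L (Ravi): max(-34, 29, -25) = 29
C (Vik): min(7, 29) = 7
M (Ravi): max(-4, 38, 42) = 42
N (Ravi): max(-32, 36) = 36
D (Vik): min(42, 36) = 36
Root (Ravi): max(14, 16, 7, 36) = 36
At Root, Ravi picks D (highest: 36).
At D, Vik picks N (lowest: 36).
At N, Ravi picks t23 (highest: 36).
Terminal value 36.

t23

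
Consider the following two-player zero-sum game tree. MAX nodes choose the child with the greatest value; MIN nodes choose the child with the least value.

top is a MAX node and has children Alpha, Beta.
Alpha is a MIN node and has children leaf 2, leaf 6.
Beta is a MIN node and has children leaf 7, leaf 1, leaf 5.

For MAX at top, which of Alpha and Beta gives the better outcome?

Alpha

Alpha (MIN): min(2, 6) = 2
Beta (MIN): min(7, 1, 5) = 1
MAX prefers the higher value; Alpha=2, Beta=1. Alpha is better since 2 > 1.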